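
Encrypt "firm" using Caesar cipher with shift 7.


Word: "firm"
Shift: 7
Each letter → (letter + shift) mod 26:
  'f' (5) + 7 = 12 → 'm'
  'i' (8) + 7 = 15 → 'p'
  'r' (17) + 7 = 24 → 'y'
  'm' (12) + 7 = 19 → 't'
Result = "mpyt"


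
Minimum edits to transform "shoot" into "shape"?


Word 1: "shoot" (length 5)
Word 2: "shape" (length 5)
One optimal edit sequence (insert/delete/substitute each cost 1):
  1. keep 's'
  2. keep 'h'
  3. substitute 'o' -> 'a'  (+1)
  4. substitute 'o' -> 'p'  (+1)
  5. substitute 't' -> 'e'  (+1)
Total edit operations: 3
Edit distance = 3


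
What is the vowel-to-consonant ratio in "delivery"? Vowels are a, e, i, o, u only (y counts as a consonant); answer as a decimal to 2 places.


Word: "delivery"
Vowels (a,e,i,o,u): 3
Consonants: 5
Ratio = 3/5
= 0.60


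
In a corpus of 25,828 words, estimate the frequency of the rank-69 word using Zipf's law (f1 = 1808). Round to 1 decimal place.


Zipf's law: f(r) = f(1) / r
f(1) = 1808
f(69) = 1808 / 69
= 26.2 occurrences


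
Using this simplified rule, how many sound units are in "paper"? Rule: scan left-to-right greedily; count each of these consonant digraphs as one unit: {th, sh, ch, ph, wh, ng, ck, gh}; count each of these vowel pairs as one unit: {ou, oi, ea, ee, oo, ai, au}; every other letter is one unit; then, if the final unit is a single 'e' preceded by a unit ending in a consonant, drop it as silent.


Word: "paper" (5 letters)
Left-to-right scan:
  (1) 'p' (letter)
  (2) 'a' (letter)
  (3) 'p' (letter)
  (4) 'e' (letter)
  (5) 'r' (letter)
Units from scan: 5
Sound units = 5 units


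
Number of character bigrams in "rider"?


Word: "rider" (length 5)
Number of 2-grams = length - 2 + 1 = 5 - 2 + 1
= 4


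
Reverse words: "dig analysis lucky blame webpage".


Original: "dig analysis lucky blame webpage"
Words (1..n): dig | analysis | lucky | blame | webpage
Reversed (n..1): webpage | blame | lucky | analysis | dig
Result = "webpage blame lucky analysis dig"


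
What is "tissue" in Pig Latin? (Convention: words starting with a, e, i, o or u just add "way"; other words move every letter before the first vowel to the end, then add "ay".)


Word: "tissue"
Starts with consonant(s) → move to end, add 'ay'
Consonant cluster: "t"
Pig Latin = "issuetay"


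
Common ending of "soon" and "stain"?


Word 1: "soon"
Word 2: "stain"
Comparing from end:
  Pos -1: 'n' == 'n'
  Pos -2: 'o' != 'i' (stop)
LCS = "n" (length 1)


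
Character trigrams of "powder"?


Word: "powder" (length 6)
Number of trigrams = 6 - 3 + 1 = 4
  Position 0: "pow"
  Position 1: "owd"
  Position 2: "wde"
  Position 3: "der"
Trigrams = "pow", "owd", "wde", "der"


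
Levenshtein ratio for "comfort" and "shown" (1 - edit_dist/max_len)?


Word 1: "comfort" (length 7)
Word 2: "shown" (length 5)
One optimal edit sequence:
  1. delete 'c'  (+1)
  2. delete 'o'  (+1)
  3. substitute 'm' -> 's'  (+1)
  4. substitute 'f' -> 'h'  (+1)
  5. keep 'o'
  6. substitute 'r' -> 'w'  (+1)
  7. substitute 't' -> 'n'  (+1)
Edit distance = 6
Max length = max(7, 5) = 7
Similarity = 1 - 6/7
= 0.1429


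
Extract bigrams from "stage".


Word: "stage" (length 5)
Number of bigrams = 5 - 2 + 1 = 4
  Position 0: "st"
  Position 1: "ta"
  Position 2: "ag"
  Position 3: "ge"
Bigrams = "st", "ta", "ag", "ge"


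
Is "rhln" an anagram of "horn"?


Word 1: "horn" → sorted: hnor
Word 2: "rhln" → sorted: hlnr
Same letters? hnor != hlnr
Anagram = No


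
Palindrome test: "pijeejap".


Word: "pijeejap"
Reversed: "pajeejip"
Forward == Backward? pijeejap != pajeejip
Palindrome = No


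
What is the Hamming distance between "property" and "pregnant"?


Comparing character by character (same length = 8):
  Pos 0: 'p' vs 'p' =
  Pos 1: 'r' vs 'r' =
  Pos 2: 'o' vs 'e' !=
  Pos 3: 'p' vs 'g' !=
  Pos 4: 'e' vs 'n' !=
  Pos 5: 'r' vs 'a' !=
  Pos 6: 't' vs 'n' !=
  Pos 7: 'y' vs 't' !=
Hamming distance = 6


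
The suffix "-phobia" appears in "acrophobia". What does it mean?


Suffix: -phobia
Example: acrophobia (acro- + -phobia)
Meaning = fear of


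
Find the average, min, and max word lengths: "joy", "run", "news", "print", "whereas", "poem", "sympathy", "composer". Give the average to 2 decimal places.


Lengths: "joy"=3, "run"=3, "news"=4, "print"=5, "whereas"=7, "poem"=4, "sympathy"=8, "composer"=8
Sum = 42, Count = 8
Average = 42/8 = 5.25
= avg=5.25, min=3, max=8


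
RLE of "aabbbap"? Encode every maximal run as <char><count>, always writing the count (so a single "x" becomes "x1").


String: "aabbbap"
Scanning for consecutive runs:
  'a' x 2
  'b' x 3
  'a' x 1
  'p' x 1
RLE = "a2b3a1p1"


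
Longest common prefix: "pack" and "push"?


Word 1: "pack"
Word 2: "push"
Comparing from start:
  Pos 0: 'p' == 'p'
  Pos 1: 'a' != 'u' (stop)
LCP = "p" (length 1)


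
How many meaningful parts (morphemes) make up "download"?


Word: "download"
Morphemes: down- / load
Each morpheme carries meaning
= 2 morphemes


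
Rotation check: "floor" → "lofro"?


Word: "floor", Candidate: "lofro"
Method: check if candidate is substring of word+word
"floorfloor" contains "lofro"? No
Is rotation = No


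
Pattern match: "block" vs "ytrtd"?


Pattern of "block": [0, 1, 2, 3, 4]
Pattern of "ytrtd": [0, 1, 2, 1, 3]
Patterns do not match
Same pattern = No


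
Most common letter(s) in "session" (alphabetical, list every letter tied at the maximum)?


Word: "session"
Letter counts:
  'e': 1
  'i': 1
  'n': 1
  'o': 1
  's': 3
Maximum count = 3
Most frequent = 's' (3 times each)


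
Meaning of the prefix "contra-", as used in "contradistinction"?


Prefix: contra-
Example: contradistinction = contra- + distinction
Meaning = against


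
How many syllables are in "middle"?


Word: "middle"
Syllable breakdown: mid · dle
Counting: 2 parts
= 2 syllables


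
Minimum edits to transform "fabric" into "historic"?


Word 1: "fabric" (length 6)
Word 2: "historic" (length 8)
One optimal edit sequence (insert/delete/substitute each cost 1):
  1. insert 'h'  (+1)
  2. insert 'i'  (+1)
  3. substitute 'f' -> 's'  (+1)
  4. substitute 'a' -> 't'  (+1)
  5. substitute 'b' -> 'o'  (+1)
  6. keep 'r'
  7. keep 'i'
  8. keep 'c'
Total edit operations: 5
Edit distance = 5


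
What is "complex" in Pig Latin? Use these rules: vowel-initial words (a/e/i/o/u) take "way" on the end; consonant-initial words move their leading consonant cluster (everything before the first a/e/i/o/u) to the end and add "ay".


Word: "complex"
Starts with consonant(s) → move to end, add 'ay'
Consonant cluster: "c"
Pig Latin = "omplexcay"


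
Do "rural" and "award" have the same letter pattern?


Pattern of "rural": [0, 1, 0, 2, 3]
Pattern of "award": [0, 1, 0, 2, 3]
Patterns match
Same pattern = Yes


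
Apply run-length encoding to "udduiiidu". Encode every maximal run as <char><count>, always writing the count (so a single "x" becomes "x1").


String: "udduiiidu"
Scanning for consecutive runs:
  'u' x 1
  'd' x 2
  'u' x 1
  'i' x 3
  'd' x 1
  'u' x 1
RLE = "u1d2u1i3d1u1"


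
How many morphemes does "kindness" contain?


Word: "kindness"
Morphemes: kind + -ness
Each morpheme carries meaning
= 2 morphemes


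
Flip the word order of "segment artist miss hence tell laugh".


Original: "segment artist miss hence tell laugh"
Words (1..n): segment | artist | miss | hence | tell | laugh
Reversed (n..1): laugh | tell | hence | miss | artist | segment
Result = "laugh tell hence miss artist segment"


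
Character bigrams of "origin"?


Word: "origin" (length 6)
Number of bigrams = 6 - 2 + 1 = 5
  Position 0: "or"
  Position 1: "ri"
  Position 2: "ig"
  Position 3: "gi"
  Position 4: "in"
Bigrams = "or", "ri", "ig", "gi", "in"


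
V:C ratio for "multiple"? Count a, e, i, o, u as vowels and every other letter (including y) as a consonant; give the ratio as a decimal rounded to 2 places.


Word: "multiple"
Vowels (a,e,i,o,u): 3
Consonants: 5
Ratio = 3/5
= 0.60


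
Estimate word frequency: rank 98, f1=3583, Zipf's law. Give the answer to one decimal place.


Zipf's law: f(r) = f(1) / r
f(1) = 3583
f(98) = 3583 / 98
= 36.6 occurrences


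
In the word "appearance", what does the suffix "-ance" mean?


Suffix: -ance
As in: appearance -> appear + -ance
Meaning = state of


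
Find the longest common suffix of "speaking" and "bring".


Word 1: "speaking"
Word 2: "bring"
Comparing from end:
  Pos -1: 'g' == 'g'
  Pos -2: 'n' == 'n'
  Pos -3: 'i' == 'i'
  Pos -4: 'k' != 'r' (stop)
LCS = "ing" (length 3)


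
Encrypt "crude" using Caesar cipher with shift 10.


Word: "crude"
Shift: 10
Each letter → (letter + shift) mod 26:
  'c' (2) + 10 = 12 → 'm'
  'r' (17) + 10 = 1 → 'b'
  'u' (20) + 10 = 4 → 'e'
  'd' (3) + 10 = 13 → 'n'
  'e' (4) + 10 = 14 → 'o'
Result = "mbeno"


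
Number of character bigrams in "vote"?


Word: "vote" (length 4)
Number of 2-grams = length - 2 + 1 = 4 - 2 + 1
= 3


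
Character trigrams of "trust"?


Word: "trust" (length 5)
Number of trigrams = 5 - 3 + 1 = 3
  Position 0: "tru"
  Position 1: "rus"
  Position 2: "ust"
Trigrams = "tru", "rus", "ust"


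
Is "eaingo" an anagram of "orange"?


Word 1: "orange" → sorted: aegnor
Word 2: "eaingo" → sorted: aegino
Same letters? aegnor != aegino
Anagram = No


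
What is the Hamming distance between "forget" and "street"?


Comparing character by character (same length = 6):
  Pos 0: 'f' vs 's' !=
  Pos 1: 'o' vs 't' !=
  Pos 2: 'r' vs 'r' =
  Pos 3: 'g' vs 'e' !=
  Pos 4: 'e' vs 'e' =
  Pos 5: 't' vs 't' =
Hamming distance = 3


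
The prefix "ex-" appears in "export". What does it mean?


Prefix: ex-
Example: export (ex- + port)
Meaning = out / former


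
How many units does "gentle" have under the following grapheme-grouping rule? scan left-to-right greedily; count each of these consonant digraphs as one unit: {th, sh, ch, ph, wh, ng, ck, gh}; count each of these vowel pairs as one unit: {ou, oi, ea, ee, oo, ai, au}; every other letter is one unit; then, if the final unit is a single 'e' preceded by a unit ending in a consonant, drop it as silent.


Word: "gentle" (6 letters)
Left-to-right scan:
  (1) 'g' (letter)
  (2) 'e' (letter)
  (3) 'n' (letter)
  (4) 't' (letter)
  (5) 'l' (letter)
  (6) 'e' (letter)
Units from scan: 6
Final unit is 'e' after a consonant -> drop as silent (-1)
Sound units = 5 units


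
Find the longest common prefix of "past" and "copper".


Word 1: "past"
Word 2: "copper"
Comparing from start:
  Pos 0: 'p' != 'c' (stop)
LCP = "" (length 0)


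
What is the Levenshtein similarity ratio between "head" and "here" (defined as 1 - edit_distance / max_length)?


Word 1: "head" (length 4)
Word 2: "here" (length 4)
One optimal edit sequence:
  1. keep 'h'
  2. keep 'e'
  3. substitute 'a' -> 'r'  (+1)
  4. substitute 'd' -> 'e'  (+1)
Edit distance = 2
Max length = max(4, 4) = 4
Similarity = 1 - 2/4
= 0.5000


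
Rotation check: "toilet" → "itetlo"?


Word: "toilet", Candidate: "itetlo"
Method: check if candidate is substring of word+word
"toilettoilet" contains "itetlo"? No
Is rotation = No


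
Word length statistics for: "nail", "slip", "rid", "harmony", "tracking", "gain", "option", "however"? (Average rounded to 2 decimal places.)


Lengths: "nail"=4, "slip"=4, "rid"=3, "harmony"=7, "tracking"=8, "gain"=4, "option"=6, "however"=7
Sum = 43, Count = 8
Average = 43/8 = 5.38
= avg=5.38, min=3, max=8


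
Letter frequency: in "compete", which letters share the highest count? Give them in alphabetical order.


Word: "compete"
Letter counts:
  'c': 1
  'e': 2
  'm': 1
  'o': 1
  'p': 1
  't': 1
Maximum count = 2
Most frequent = 'e' (2 times each)


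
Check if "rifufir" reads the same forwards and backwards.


Word: "rifufir"
Reversed: "rifufir"
Forward == Backward? rifufir == rifufir
Palindrome = Yes


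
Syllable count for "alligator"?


Word: "alligator"
Syllable breakdown: al-li-ga-tor
Counting: 4 parts
= 4 syllables


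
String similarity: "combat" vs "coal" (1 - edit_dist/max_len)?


Word 1: "combat" (length 6)
Word 2: "coal" (length 4)
One optimal edit sequence:
  1. keep 'c'
  2. keep 'o'
  3. delete 'm'  (+1)
  4. delete 'b'  (+1)
  5. keep 'a'
  6. substitute 't' -> 'l'  (+1)
Edit distance = 3
Max length = max(6, 4) = 6
Similarity = 1 - 3/6
= 0.5000


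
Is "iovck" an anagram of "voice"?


Word 1: "voice" → sorted: ceiov
Word 2: "iovck" → sorted: cikov
Same letters? ceiov != cikov
Anagram = No


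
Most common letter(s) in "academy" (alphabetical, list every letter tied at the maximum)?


Word: "academy"
Letter counts:
  'a': 2
  'c': 1
  'd': 1
  'e': 1
  'm': 1
  'y': 1
Maximum count = 2
Most frequent = 'a' (2 times each)


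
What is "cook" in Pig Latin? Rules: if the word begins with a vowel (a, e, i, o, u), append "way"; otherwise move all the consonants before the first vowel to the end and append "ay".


Word: "cook"
Starts with consonant(s) → move to end, add 'ay'
Consonant cluster: "c"
Pig Latin = "ookcay"


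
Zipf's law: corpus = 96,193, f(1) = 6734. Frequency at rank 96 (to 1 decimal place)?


Zipf's law: f(r) = f(1) / r
f(1) = 6734
f(96) = 6734 / 96
= 70.1 occurrences


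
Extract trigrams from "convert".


Word: "convert" (length 7)
Number of trigrams = 7 - 3 + 1 = 5
  Position 0: "con"
  Position 1: "onv"
  Position 2: "nve"
  Position 3: "ver"
  Position 4: "ert"
Trigrams = "con", "onv", "nve", "ver", "ert"


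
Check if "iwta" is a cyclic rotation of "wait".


Word: "wait", Candidate: "iwta"
Method: check if candidate is substring of word+word
"waitwait" contains "iwta"? No
Is rotation = No


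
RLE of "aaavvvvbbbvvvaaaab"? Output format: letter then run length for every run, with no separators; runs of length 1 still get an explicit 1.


String: "aaavvvvbbbvvvaaaab"
Scanning for consecutive runs:
  'a' x 3
  'v' x 4
  'b' x 3
  'v' x 3
  'a' x 4
  'b' x 1
RLE = "a3v4b3v3a4b1"


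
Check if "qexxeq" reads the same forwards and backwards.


Word: "qexxeq"
Reversed: "qexxeq"
Forward == Backward? qexxeq == qexxeq
Palindrome = Yes


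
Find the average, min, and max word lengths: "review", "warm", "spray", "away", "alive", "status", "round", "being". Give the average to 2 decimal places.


Lengths: "review"=6, "warm"=4, "spray"=5, "away"=4, "alive"=5, "status"=6, "round"=5, "being"=5
Sum = 40, Count = 8
Average = 40/8 = 5.00
= avg=5.00, min=4, max=6


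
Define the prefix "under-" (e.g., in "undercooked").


Prefix: under-
Example: undercooked (under- + cooked)
Meaning = insufficient


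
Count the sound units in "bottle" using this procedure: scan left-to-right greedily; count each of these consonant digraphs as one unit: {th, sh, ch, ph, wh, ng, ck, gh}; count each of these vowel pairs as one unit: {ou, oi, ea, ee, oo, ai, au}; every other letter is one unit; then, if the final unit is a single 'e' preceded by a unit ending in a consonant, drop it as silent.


Word: "bottle" (6 letters)
Left-to-right scan:
  [1] 'b' (letter)
  [2] 'o' (letter)
  [3] 't' (letter)
  [4] 't' (letter)
  [5] 'l' (letter)
  [6] 'e' (letter)
Units from scan: 6
Final unit is 'e' after a consonant -> drop as silent (-1)
Sound units = 5 units


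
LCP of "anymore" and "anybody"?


Word 1: "anymore"
Word 2: "anybody"
Comparing from start:
  Pos 0: 'a' == 'a'
  Pos 1: 'n' == 'n'
  Pos 2: 'y' == 'y'
  Pos 3: 'm' != 'b' (stop)
LCP = "any" (length 3)


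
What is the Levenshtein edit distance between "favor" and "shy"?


Word 1: "favor" (length 5)
Word 2: "shy" (length 3)
One optimal edit sequence (insert/delete/substitute each cost 1):
  1. delete 'f'  (+1)
  2. delete 'a'  (+1)
  3. substitute 'v' -> 's'  (+1)
  4. substitute 'o' -> 'h'  (+1)
  5. substitute 'r' -> 'y'  (+1)
Total edit operations: 5
Edit distance = 5


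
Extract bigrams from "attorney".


Word: "attorney" (length 8)
Number of bigrams = 8 - 2 + 1 = 7
  Position 0: "at"
  Position 1: "tt"
  Position 2: "to"
  Position 3: "or"
  Position 4: "rn"
  Position 5: "ne"
  Position 6: "ey"
Bigrams = "at", "tt", "to", "or", "rn", "ne", "ey"


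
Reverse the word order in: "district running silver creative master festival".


Original: "district running silver creative master festival"
Words (1..n): district | running | silver | creative | master | festival
Reversed (n..1): festival | master | creative | silver | running | district
Result = "festival master creative silver running district"


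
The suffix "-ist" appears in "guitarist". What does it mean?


Suffix: -ist
Example: guitarist = guitar + -ist
Meaning = one who practices


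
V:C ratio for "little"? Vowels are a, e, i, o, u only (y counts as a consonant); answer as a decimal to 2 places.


Word: "little"
Vowels (a,e,i,o,u): 2
Consonants: 4
Ratio = 2/4
= 0.50


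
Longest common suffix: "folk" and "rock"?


Word 1: "folk"
Word 2: "rock"
Comparing from end:
  Pos -1: 'k' == 'k'
  Pos -2: 'l' != 'c' (stop)
LCS = "k" (length 1)


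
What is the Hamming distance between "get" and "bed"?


Comparing character by character (same length = 3):
  Pos 0: 'g' vs 'b' !=
  Pos 1: 'e' vs 'e' =
  Pos 2: 't' vs 'd' !=
Hamming distance = 2


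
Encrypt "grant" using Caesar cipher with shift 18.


Word: "grant"
Shift: 18
Each letter → (letter + shift) mod 26:
  'g' (6) + 18 = 24 → 'y'
  'r' (17) + 18 = 9 → 'j'
  'a' (0) + 18 = 18 → 's'
  'n' (13) + 18 = 5 → 'f'
  't' (19) + 18 = 11 → 'l'
Result = "yjsfl"


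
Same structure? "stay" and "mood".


Pattern of "stay": [0, 1, 2, 3]
Pattern of "mood": [0, 1, 1, 2]
Patterns do not match
Same pattern = No


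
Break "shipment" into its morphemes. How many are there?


Word: "shipment"
Morphemes: ship | -ment
Each morpheme carries meaning
= 2 morphemes


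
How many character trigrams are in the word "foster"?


Word: "foster" (length 6)
Number of 3-grams = length - 3 + 1 = 6 - 3 + 1
= 4


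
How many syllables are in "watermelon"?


Word: "watermelon"
Syllable breakdown: wa | ter | mel | on
Counting: 4 parts
= 4 syllables


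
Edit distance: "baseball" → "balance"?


Word 1: "baseball" (length 8)
Word 2: "balance" (length 7)
One optimal edit sequence (insert/delete/substitute each cost 1):
  1. keep 'b'
  2. keep 'a'
  3. delete 's'  (+1)
  4. substitute 'e' -> 'l'  (+1)
  5. substitute 'b' -> 'a'  (+1)
  6. substitute 'a' -> 'n'  (+1)
  7. substitute 'l' -> 'c'  (+1)
  8. substitute 'l' -> 'e'  (+1)
Total edit operations: 6
Edit distance = 6


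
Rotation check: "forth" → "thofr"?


Word: "forth", Candidate: "thofr"
Method: check if candidate is substring of word+word
"forthforth" contains "thofr"? No
Is rotation = No


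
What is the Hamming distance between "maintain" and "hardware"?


Comparing character by character (same length = 8):
  Pos 0: 'm' vs 'h' !=
  Pos 1: 'a' vs 'a' =
  Pos 2: 'i' vs 'r' !=
  Pos 3: 'n' vs 'd' !=
  Pos 4: 't' vs 'w' !=
  Pos 5: 'a' vs 'a' =
  Pos 6: 'i' vs 'r' !=
  Pos 7: 'n' vs 'e' !=
Hamming distance = 6


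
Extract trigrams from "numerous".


Word: "numerous" (length 8)
Number of trigrams = 8 - 3 + 1 = 6
  Position 0: "num"
  Position 1: "ume"
  Position 2: "mer"
  Position 3: "ero"
  Position 4: "rou"
  Position 5: "ous"
Trigrams = "num", "ume", "mer", "ero", "rou", "ous"


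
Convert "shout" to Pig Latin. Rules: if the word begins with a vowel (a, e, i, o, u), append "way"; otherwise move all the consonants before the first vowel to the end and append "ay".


Word: "shout"
Starts with consonant(s) → move to end, add 'ay'
Consonant cluster: "sh"
Pig Latin = "outshay"


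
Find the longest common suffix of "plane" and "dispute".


Word 1: "plane"
Word 2: "dispute"
Comparing from end:
  Pos -1: 'e' == 'e'
  Pos -2: 'n' != 't' (stop)
LCS = "e" (length 1)


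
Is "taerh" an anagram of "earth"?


Word 1: "earth" → sorted: aehrt
Word 2: "taerh" → sorted: aehrt
Same letters? aehrt == aehrt
Anagram = Yes


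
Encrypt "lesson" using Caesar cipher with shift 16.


Word: "lesson"
Shift: 16
Each letter → (letter + shift) mod 26:
  'l' (11) + 16 = 1 → 'b'
  'e' (4) + 16 = 20 → 'u'
  's' (18) + 16 = 8 → 'i'
  's' (18) + 16 = 8 → 'i'
  'o' (14) + 16 = 4 → 'e'
  'n' (13) + 16 = 3 → 'd'
Result = "buiied"


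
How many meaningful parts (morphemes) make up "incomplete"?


Word: "incomplete"
Morphemes: in- | complete
Each morpheme carries meaning
= 2 morphemes


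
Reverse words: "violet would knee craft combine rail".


Original: "violet would knee craft combine rail"
Words (1..n): violet | would | knee | craft | combine | rail
Reversed (n..1): rail | combine | craft | knee | would | violet
Result = "rail combine craft knee would violet"


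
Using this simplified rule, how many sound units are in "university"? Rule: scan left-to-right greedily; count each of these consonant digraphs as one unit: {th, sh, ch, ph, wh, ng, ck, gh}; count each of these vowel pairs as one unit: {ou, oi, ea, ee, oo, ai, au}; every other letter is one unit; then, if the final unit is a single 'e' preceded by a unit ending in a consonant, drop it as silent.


Word: "university" (10 letters)
Left-to-right scan:
  (1) 'u' (letter)
  (2) 'n' (letter)
  (3) 'i' (letter)
  (4) 'v' (letter)
  (5) 'e' (letter)
  (6) 'r' (letter)
  (7) 's' (letter)
  (8) 'i' (letter)
  (9) 't' (letter)
  (10) 'y' (letter)
Units from scan: 10
Sound units = 10 units


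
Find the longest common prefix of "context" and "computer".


Word 1: "context"
Word 2: "computer"
Comparing from start:
  Pos 0: 'c' == 'c'
  Pos 1: 'o' == 'o'
  Pos 2: 'n' != 'm' (stop)
LCP = "co" (length 2)


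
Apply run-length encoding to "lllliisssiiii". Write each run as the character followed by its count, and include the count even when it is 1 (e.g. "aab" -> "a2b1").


String: "lllliisssiiii"
Scanning for consecutive runs:
  'l' x 4
  'i' x 2
  's' x 3
  'i' x 4
RLE = "l4i2s3i4"


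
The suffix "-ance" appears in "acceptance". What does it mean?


Suffix: -ance
Example: acceptance (accept + -ance)
Meaning = state of


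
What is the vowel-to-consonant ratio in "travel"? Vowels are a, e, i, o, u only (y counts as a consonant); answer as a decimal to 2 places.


Word: "travel"
Vowels (a,e,i,o,u): 2
Consonants: 4
Ratio = 2/4
= 0.50


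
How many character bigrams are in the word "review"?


Word: "review" (length 6)
Number of 2-grams = length - 2 + 1 = 6 - 2 + 1
= 5


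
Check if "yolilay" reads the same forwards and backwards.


Word: "yolilay"
Reversed: "yaliloy"
Forward == Backward? yolilay != yaliloy
Palindrome = No


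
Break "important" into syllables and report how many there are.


Word: "important"
Syllable breakdown: im / por / tant
Counting: 3 parts
= 3 syllables


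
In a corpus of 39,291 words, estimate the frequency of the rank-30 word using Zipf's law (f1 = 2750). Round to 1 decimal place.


Zipf's law: f(r) = f(1) / r
f(1) = 2750
f(30) = 2750 / 30
= 91.7 occurrences


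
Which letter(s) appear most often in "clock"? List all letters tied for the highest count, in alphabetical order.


Word: "clock"
Letter counts:
  'c': 2
  'k': 1
  'l': 1
  'o': 1
Maximum count = 2
Most frequent = 'c' (2 times each)


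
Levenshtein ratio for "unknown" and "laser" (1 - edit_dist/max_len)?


Word 1: "unknown" (length 7)
Word 2: "laser" (length 5)
One optimal edit sequence:
  1. delete 'u'  (+1)
  2. delete 'n'  (+1)
  3. substitute 'k' -> 'l'  (+1)
  4. substitute 'n' -> 'a'  (+1)
  5. substitute 'o' -> 's'  (+1)
  6. substitute 'w' -> 'e'  (+1)
  7. substitute 'n' -> 'r'  (+1)
Edit distance = 7
Max length = max(7, 5) = 7
Similarity = 1 - 7/7
= 0.0000


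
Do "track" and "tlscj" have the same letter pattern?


Pattern of "track": [0, 1, 2, 3, 4]
Pattern of "tlscj": [0, 1, 2, 3, 4]
Patterns match
Same pattern = Yes


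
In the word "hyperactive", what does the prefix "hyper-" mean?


Prefix: hyper-
Example: hyperactive (hyper- + active)
Meaning = over / excessive


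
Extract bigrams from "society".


Word: "society" (length 7)
Number of bigrams = 7 - 2 + 1 = 6
  Position 0: "so"
  Position 1: "oc"
  Position 2: "ci"
  Position 3: "ie"
  Position 4: "et"
  Position 5: "ty"
Bigrams = "so", "oc", "ci", "ie", "et", "ty"


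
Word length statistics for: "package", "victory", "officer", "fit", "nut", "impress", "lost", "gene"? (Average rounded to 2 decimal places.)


Lengths: "package"=7, "victory"=7, "officer"=7, "fit"=3, "nut"=3, "impress"=7, "lost"=4, "gene"=4
Sum = 42, Count = 8
Average = 42/8 = 5.25
= avg=5.25, min=3, max=7


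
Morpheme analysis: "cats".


Word: "cats"
Morphemes: cat / -s
Each morpheme carries meaning
= 2 morphemes


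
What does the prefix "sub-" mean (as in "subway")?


Prefix: sub-
Example: subway = sub- + way
Meaning = under / below


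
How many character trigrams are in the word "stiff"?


Word: "stiff" (length 5)
Number of 3-grams = length - 3 + 1 = 5 - 3 + 1
= 3


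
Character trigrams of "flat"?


Word: "flat" (length 4)
Number of trigrams = 4 - 3 + 1 = 2
  Position 0: "fla"
  Position 1: "lat"
Trigrams = "fla", "lat"


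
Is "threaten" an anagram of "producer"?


Word 1: "producer" → sorted: cdeoprru
Word 2: "threaten" → sorted: aeehnrtt
Same letters? cdeoprru != aeehnrtt
Anagram = No


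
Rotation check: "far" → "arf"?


Word: "far", Candidate: "arf"
Method: check if candidate is substring of word+word
"farfar" contains "arf"? Yes
Is rotation = Yes


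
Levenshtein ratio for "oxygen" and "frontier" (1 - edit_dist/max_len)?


Word 1: "oxygen" (length 6)
Word 2: "frontier" (length 8)
One optimal edit sequence:
  1. insert 'f'  (+1)
  2. insert 'r'  (+1)
  3. keep 'o'
  4. substitute 'x' -> 'n'  (+1)
  5. substitute 'y' -> 't'  (+1)
  6. substitute 'g' -> 'i'  (+1)
  7. keep 'e'
  8. substitute 'n' -> 'r'  (+1)
Edit distance = 6
Max length = max(6, 8) = 8
Similarity = 1 - 6/8
= 0.2500


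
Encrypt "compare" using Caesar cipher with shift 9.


Word: "compare"
Shift: 9
Each letter → (letter + shift) mod 26:
  'c' (2) + 9 = 11 → 'l'
  'o' (14) + 9 = 23 → 'x'
  'm' (12) + 9 = 21 → 'v'
  'p' (15) + 9 = 24 → 'y'
  'a' (0) + 9 = 9 → 'j'
  'r' (17) + 9 = 0 → 'a'
  'e' (4) + 9 = 13 → 'n'
Result = "lxvyjan"


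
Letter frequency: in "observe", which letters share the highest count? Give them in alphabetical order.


Word: "observe"
Letter counts:
  'b': 1
  'e': 2
  'o': 1
  'r': 1
  's': 1
  'v': 1
Maximum count = 2
Most frequent = 'e' (2 times each)


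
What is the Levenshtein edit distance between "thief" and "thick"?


Word 1: "thief" (length 5)
Word 2: "thick" (length 5)
One optimal edit sequence (insert/delete/substitute each cost 1):
  1. keep 't'
  2. keep 'h'
  3. keep 'i'
  4. substitute 'e' -> 'c'  (+1)
  5. substitute 'f' -> 'k'  (+1)
Total edit operations: 2
Edit distance = 2


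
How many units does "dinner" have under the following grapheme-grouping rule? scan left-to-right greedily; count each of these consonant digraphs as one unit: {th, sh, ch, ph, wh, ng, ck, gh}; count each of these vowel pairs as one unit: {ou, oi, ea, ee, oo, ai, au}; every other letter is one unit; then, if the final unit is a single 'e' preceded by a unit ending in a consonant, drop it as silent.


Word: "dinner" (6 letters)
Left-to-right scan:
  1. 'd' (letter)
  2. 'i' (letter)
  3. 'n' (letter)
  4. 'n' (letter)
  5. 'e' (letter)
  6. 'r' (letter)
Units from scan: 6
Sound units = 6 units


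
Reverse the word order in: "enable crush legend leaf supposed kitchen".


Original: "enable crush legend leaf supposed kitchen"
Words (1..n): enable | crush | legend | leaf | supposed | kitchen
Reversed (n..1): kitchen | supposed | leaf | legend | crush | enable
Result = "kitchen supposed leaf legend crush enable"


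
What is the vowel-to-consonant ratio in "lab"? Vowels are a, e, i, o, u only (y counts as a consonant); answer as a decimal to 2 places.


Word: "lab"
Vowels (a,e,i,o,u): 1
Consonants: 2
Ratio = 1/2
= 0.50


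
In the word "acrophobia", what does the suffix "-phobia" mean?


Suffix: -phobia
Example: acrophobia = acro- + -phobia
Meaning = fear of


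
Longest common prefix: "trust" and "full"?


Word 1: "trust"
Word 2: "full"
Comparing from start:
  Pos 0: 't' != 'f' (stop)
LCP = "" (length 0)


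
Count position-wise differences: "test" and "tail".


Comparing character by character (same length = 4):
  Pos 0: 't' vs 't' =
  Pos 1: 'e' vs 'a' !=
  Pos 2: 's' vs 'i' !=
  Pos 3: 't' vs 'l' !=
Hamming distance = 3


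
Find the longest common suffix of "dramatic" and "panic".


Word 1: "dramatic"
Word 2: "panic"
Comparing from end:
  Pos -1: 'c' == 'c'
  Pos -2: 'i' == 'i'
  Pos -3: 't' != 'n' (stop)
LCS = "ic" (length 2)


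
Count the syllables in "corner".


Word: "corner"
Syllable breakdown: cor · ner
Counting: 2 parts
= 2 syllables


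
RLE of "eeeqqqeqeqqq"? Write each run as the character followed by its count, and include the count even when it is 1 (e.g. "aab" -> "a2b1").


String: "eeeqqqeqeqqq"
Scanning for consecutive runs:
  'e' x 3
  'q' x 3
  'e' x 1
  'q' x 1
  'e' x 1
  'q' x 3
RLE = "e3q3e1q1e1q3"


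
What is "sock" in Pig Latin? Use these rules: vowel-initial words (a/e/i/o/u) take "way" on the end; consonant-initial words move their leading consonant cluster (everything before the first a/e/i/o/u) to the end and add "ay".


Word: "sock"
Starts with consonant(s) → move to end, add 'ay'
Consonant cluster: "s"
Pig Latin = "ocksay"


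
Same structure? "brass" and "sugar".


Pattern of "brass": [0, 1, 2, 3, 3]
Pattern of "sugar": [0, 1, 2, 3, 4]
Patterns do not match
Same pattern = No


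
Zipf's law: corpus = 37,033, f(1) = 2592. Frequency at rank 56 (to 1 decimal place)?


Zipf's law: f(r) = f(1) / r
f(1) = 2592
f(56) = 2592 / 56
= 46.3 occurrences


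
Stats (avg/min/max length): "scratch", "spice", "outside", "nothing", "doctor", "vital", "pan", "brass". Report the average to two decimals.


Lengths: "scratch"=7, "spice"=5, "outside"=7, "nothing"=7, "doctor"=6, "vital"=5, "pan"=3, "brass"=5
Sum = 45, Count = 8
Average = 45/8 = 5.63
= avg=5.63, min=3, max=7


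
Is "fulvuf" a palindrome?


Word: "fulvuf"
Reversed: "fuvluf"
Forward == Backward? fulvuf != fuvluf
Palindrome = No


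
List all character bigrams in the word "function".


Word: "function" (length 8)
Number of bigrams = 8 - 2 + 1 = 7
  Position 0: "fu"
  Position 1: "un"
  Position 2: "nc"
  Position 3: "ct"
  Position 4: "ti"
  Position 5: "io"
  Position 6: "on"
Bigrams = "fu", "un", "nc", "ct", "ti", "io", "on"


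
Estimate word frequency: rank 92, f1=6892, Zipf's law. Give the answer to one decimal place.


Zipf's law: f(r) = f(1) / r
f(1) = 6892
f(92) = 6892 / 92
= 74.9 occurrences


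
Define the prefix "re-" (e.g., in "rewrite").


Prefix: re-
As in: rewrite -> re- + write
Meaning = again


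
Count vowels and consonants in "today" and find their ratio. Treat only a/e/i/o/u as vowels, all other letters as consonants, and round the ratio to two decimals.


Word: "today"
Vowels (a,e,i,o,u): 2
Consonants: 3
Ratio = 2/3
= 0.67


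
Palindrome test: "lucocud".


Word: "lucocud"
Reversed: "ducocul"
Forward == Backward? lucocud != ducocul
Palindrome = No


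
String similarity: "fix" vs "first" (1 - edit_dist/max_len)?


Word 1: "fix" (length 3)
Word 2: "first" (length 5)
One optimal edit sequence:
  1. keep 'f'
  2. keep 'i'
  3. insert 'r'  (+1)
  4. insert 's'  (+1)
  5. substitute 'x' -> 't'  (+1)
Edit distance = 3
Max length = max(3, 5) = 5
Similarity = 1 - 3/5
= 0.4000


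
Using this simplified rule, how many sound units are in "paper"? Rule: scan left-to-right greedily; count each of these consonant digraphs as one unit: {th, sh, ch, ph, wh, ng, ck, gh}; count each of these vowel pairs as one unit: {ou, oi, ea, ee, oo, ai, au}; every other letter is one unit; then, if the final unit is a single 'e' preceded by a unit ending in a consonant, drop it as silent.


Word: "paper" (5 letters)
Left-to-right scan:
  1. 'p' (letter)
  2. 'a' (letter)
  3. 'p' (letter)
  4. 'e' (letter)
  5. 'r' (letter)
Units from scan: 5
Sound units = 5 units


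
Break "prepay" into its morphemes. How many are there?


Word: "prepay"
Morphemes: pre- + pay
Each morpheme carries meaning
= 2 morphemes


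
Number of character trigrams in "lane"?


Word: "lane" (length 4)
Number of 3-grams = length - 3 + 1 = 4 - 3 + 1
= 2


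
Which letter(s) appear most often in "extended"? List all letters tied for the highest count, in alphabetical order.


Word: "extended"
Letter counts:
  'd': 2
  'e': 3
  'n': 1
  't': 1
  'x': 1
Maximum count = 3
Most frequent = 'e' (3 times each)


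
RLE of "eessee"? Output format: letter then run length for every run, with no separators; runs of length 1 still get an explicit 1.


String: "eessee"
Scanning for consecutive runs:
  'e' x 2
  's' x 2
  'e' x 2
RLE = "e2s2e2"


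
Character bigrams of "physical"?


Word: "physical" (length 8)
Number of bigrams = 8 - 2 + 1 = 7
  Position 0: "ph"
  Position 1: "hy"
  Position 2: "ys"
  Position 3: "si"
  Position 4: "ic"
  Position 5: "ca"
  Position 6: "al"
Bigrams = "ph", "hy", "ys", "si", "ic", "ca", "al"


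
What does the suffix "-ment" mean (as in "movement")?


Suffix: -ment
Example: movement = move + -ment
Meaning = result of action


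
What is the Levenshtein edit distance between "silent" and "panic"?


Word 1: "silent" (length 6)
Word 2: "panic" (length 5)
One optimal edit sequence (insert/delete/substitute each cost 1):
  1. delete 's'  (+1)
  2. substitute 'i' -> 'p'  (+1)
  3. substitute 'l' -> 'a'  (+1)
  4. substitute 'e' -> 'n'  (+1)
  5. substitute 'n' -> 'i'  (+1)
  6. substitute 't' -> 'c'  (+1)
Total edit operations: 6
Edit distance = 6


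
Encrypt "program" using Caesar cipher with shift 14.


Word: "program"
Shift: 14
Each letter → (letter + shift) mod 26:
  'p' (15) + 14 = 3 → 'd'
  'r' (17) + 14 = 5 → 'f'
  'o' (14) + 14 = 2 → 'c'
  'g' (6) + 14 = 20 → 'u'
  'r' (17) + 14 = 5 → 'f'
  'a' (0) + 14 = 14 → 'o'
  'm' (12) + 14 = 0 → 'a'
Result = "dfcufoa"


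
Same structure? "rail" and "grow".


Pattern of "rail": [0, 1, 2, 3]
Pattern of "grow": [0, 1, 2, 3]
Patterns match
Same pattern = Yes


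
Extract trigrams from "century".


Word: "century" (length 7)
Number of trigrams = 7 - 3 + 1 = 5
  Position 0: "cen"
  Position 1: "ent"
  Position 2: "ntu"
  Position 3: "tur"
  Position 4: "ury"
Trigrams = "cen", "ent", "ntu", "tur", "ury"


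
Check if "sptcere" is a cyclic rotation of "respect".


Word: "respect", Candidate: "sptcere"
Method: check if candidate is substring of word+word
"respectrespect" contains "sptcere"? No
Is rotation = No


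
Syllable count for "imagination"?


Word: "imagination"
Syllable breakdown: i | mag | i | na | tion
Counting: 5 parts
= 5 syllables


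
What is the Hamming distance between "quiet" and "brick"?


Comparing character by character (same length = 5):
  Pos 0: 'q' vs 'b' !=
  Pos 1: 'u' vs 'r' !=
  Pos 2: 'i' vs 'i' =
  Pos 3: 'e' vs 'c' !=
  Pos 4: 't' vs 'k' !=
Hamming distance = 4


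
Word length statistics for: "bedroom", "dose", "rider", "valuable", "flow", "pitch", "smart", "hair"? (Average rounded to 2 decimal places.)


Lengths: "bedroom"=7, "dose"=4, "rider"=5, "valuable"=8, "flow"=4, "pitch"=5, "smart"=5, "hair"=4
Sum = 42, Count = 8
Average = 42/8 = 5.25
= avg=5.25, min=4, max=8


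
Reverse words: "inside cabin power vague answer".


Original: "inside cabin power vague answer"
Words (1..n): inside | cabin | power | vague | answer
Reversed (n..1): answer | vague | power | cabin | inside
Result = "answer vague power cabin inside"


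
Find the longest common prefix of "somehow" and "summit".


Word 1: "somehow"
Word 2: "summit"
Comparing from start:
  Pos 0: 's' == 's'
  Pos 1: 'o' != 'u' (stop)
LCP = "s" (length 1)


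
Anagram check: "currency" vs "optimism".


Word 1: "currency" → sorted: ccenrruy
Word 2: "optimism" → sorted: iimmopst
Same letters? ccenrruy != iimmopst
Anagram = No


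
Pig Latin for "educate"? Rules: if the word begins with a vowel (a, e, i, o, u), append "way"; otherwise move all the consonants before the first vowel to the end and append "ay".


Word: "educate"
Starts with vowel → add 'way'
Pig Latin = "educateway"


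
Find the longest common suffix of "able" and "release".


Word 1: "able"
Word 2: "release"
Comparing from end:
  Pos -1: 'e' == 'e'
  Pos -2: 'l' != 's' (stop)
LCS = "e" (length 1)


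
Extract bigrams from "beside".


Word: "beside" (length 6)
Number of bigrams = 6 - 2 + 1 = 5
  Position 0: "be"
  Position 1: "es"
  Position 2: "si"
  Position 3: "id"
  Position 4: "de"
Bigrams = "be", "es", "si", "id", "de"


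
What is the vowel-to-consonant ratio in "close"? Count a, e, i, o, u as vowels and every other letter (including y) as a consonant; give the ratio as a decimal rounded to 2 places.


Word: "close"
Vowels (a,e,i,o,u): 2
Consonants: 3
Ratio = 2/3
= 0.67


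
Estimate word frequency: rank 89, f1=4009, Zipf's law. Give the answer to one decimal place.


Zipf's law: f(r) = f(1) / r
f(1) = 4009
f(89) = 4009 / 89
= 45.0 occurrences


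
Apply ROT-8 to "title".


Word: "title"
Shift: 8
Each letter → (letter + shift) mod 26:
  't' (19) + 8 = 1 → 'b'
  'i' (8) + 8 = 16 → 'q'
  't' (19) + 8 = 1 → 'b'
  'l' (11) + 8 = 19 → 't'
  'e' (4) + 8 = 12 → 'm'
Result = "bqbtm"


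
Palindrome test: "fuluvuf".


Word: "fuluvuf"
Reversed: "fuvuluf"
Forward == Backward? fuluvuf != fuvuluf
Palindrome = No


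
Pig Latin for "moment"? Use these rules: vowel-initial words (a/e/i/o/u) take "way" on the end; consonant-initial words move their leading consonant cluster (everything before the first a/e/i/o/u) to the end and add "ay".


Word: "moment"
Starts with consonant(s) → move to end, add 'ay'
Consonant cluster: "m"
Pig Latin = "omentmay"


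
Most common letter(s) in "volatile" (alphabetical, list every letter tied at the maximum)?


Word: "volatile"
Letter counts:
  'a': 1
  'e': 1
  'i': 1
  'l': 2
  'o': 1
  't': 1
  'v': 1
Maximum count = 2
Most frequent = 'l' (2 times each)


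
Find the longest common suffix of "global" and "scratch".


Word 1: "global"
Word 2: "scratch"
Comparing from end:
  Pos -1: 'l' != 'h' (stop)
LCS = "" (length 0)


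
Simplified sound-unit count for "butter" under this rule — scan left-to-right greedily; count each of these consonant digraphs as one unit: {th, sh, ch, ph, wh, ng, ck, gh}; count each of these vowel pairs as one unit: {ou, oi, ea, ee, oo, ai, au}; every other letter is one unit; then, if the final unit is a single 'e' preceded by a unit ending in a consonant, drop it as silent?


Word: "butter" (6 letters)
Left-to-right scan:
  1. 'b' (letter)
  2. 'u' (letter)
  3. 't' (letter)
  4. 't' (letter)
  5. 'e' (letter)
  6. 'r' (letter)
Units from scan: 6
Sound units = 6 units


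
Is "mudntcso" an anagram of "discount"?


Word 1: "discount" → sorted: cdinostu
Word 2: "mudntcso" → sorted: cdmnostu
Same letters? cdinostu != cdmnostu
Anagram = No


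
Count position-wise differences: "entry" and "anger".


Comparing character by character (same length = 5):
  Pos 0: 'e' vs 'a' !=
  Pos 1: 'n' vs 'n' =
  Pos 2: 't' vs 'g' !=
  Pos 3: 'r' vs 'e' !=
  Pos 4: 'y' vs 'r' !=
Hamming distance = 4


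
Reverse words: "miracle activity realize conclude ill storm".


Original: "miracle activity realize conclude ill storm"
Words (1..n): miracle | activity | realize | conclude | ill | storm
Reversed (n..1): storm | ill | conclude | realize | activity | miracle
Result = "storm ill conclude realize activity miracle"
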